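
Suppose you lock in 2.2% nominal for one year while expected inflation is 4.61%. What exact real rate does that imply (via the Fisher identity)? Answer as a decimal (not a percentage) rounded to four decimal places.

By the Fisher identity, 1 + r = (1 + i)/(1 + π).
1 + r = 1.02200 / 1.04610 = 0.976962
r = 0.976962 − 1 = -2.3038%, i.e. -0.0230.

-0.0230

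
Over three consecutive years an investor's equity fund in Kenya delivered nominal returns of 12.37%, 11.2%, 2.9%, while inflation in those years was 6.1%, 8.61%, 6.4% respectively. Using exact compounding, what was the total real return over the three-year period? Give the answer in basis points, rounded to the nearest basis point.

487 basis points

Compound the nominal returns: 1.1237 × 1.1120 × 1.0290 = 1.285791.
Compound inflation: 1.0610 × 1.0861 × 1.0640 = 1.226103.
Deflate: 1.285791 / 1.226103 = 1.048682.
Total real return = 1.048682 − 1 → 487 basis points.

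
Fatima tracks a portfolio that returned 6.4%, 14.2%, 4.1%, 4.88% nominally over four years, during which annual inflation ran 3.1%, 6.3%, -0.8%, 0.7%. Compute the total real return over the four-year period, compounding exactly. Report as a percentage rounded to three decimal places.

Nominal growth factor = 1.0640 × 1.1420 × 1.0410 × 1.0488 = 1.326634
Price-level growth factor = 1.0310 × 1.0630 × 0.9920 × 1.0070 = 1.094796
Real growth factor = 1.326634 / 1.094796 = 1.211764
Total real return = 1.211764 − 1 → 21.176%.

21.176%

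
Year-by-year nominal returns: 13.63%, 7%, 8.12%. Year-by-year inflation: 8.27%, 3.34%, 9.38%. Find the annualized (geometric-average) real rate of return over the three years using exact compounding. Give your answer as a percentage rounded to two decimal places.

Compound the nominal returns: 1.1363 × 1.0700 × 1.0812 = 1.31456729.
Compound inflation: 1.0827 × 1.0334 × 1.0938 = 1.22381145.
Deflate: 1.31456729 / 1.22381145 = 1.07415835.
Annualized real rate = 1.07415835^(1/3) − 1 = 2.4132% → 2.41%.

2.41%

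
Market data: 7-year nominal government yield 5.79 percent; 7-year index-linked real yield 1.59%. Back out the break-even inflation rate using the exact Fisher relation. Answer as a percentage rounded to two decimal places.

4.13%

(1 + π) = (1 + i)/(1 + r) = 1.05790 / 1.01590 = 1.041343
Break-even inflation = 1.041343 − 1 → 4.13%.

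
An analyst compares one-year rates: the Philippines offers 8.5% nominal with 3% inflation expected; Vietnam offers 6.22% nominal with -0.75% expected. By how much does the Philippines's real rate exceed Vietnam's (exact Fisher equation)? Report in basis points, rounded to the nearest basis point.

The Philippines: (1 + 0.0850)/(1 + 0.0300) − 1 = 5.3398%
Vietnam: (1 + 0.0622)/(1 − 0.0075) − 1 = 7.0227%
Differential = 5.3398% − 7.0227% = -1.6829% → -168 basis points.

-168 basis points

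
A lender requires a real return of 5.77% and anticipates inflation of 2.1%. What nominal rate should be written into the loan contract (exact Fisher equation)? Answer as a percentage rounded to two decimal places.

(1 + i) = (1 + r)(1 + π) = 1.05770 × 1.02100 = 1.0799117
i = 1.0799117 − 1, so the required nominal rate is 7.99%.

7.99%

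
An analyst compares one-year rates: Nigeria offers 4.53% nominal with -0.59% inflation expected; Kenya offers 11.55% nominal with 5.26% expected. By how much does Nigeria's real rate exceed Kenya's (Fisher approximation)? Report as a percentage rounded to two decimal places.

Nigeria: 4.53% − (-0.59%) = 5.120%
Kenya: 11.55% − 5.26% = 6.290%
Differential = -1.170% → -1.17%.

-1.17%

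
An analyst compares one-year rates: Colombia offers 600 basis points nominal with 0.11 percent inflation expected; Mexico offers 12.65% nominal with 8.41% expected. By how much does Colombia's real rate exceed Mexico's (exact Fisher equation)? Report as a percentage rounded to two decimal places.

1.97%

Colombia: (1 + 0.0600)/(1 + 0.0011) − 1 = 5.8835%
Mexico: (1 + 0.1265)/(1 + 0.0841) − 1 = 3.9111%
Differential = 5.8835% − 3.9111% = 1.9724% → 1.97%.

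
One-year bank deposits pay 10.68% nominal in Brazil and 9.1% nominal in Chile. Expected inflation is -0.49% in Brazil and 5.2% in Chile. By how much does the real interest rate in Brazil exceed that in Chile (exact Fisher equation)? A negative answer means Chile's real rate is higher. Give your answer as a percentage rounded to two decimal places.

Brazil: (1 + 0.1068)/(1 − 0.0049) − 1 = 11.2250%
Chile: (1 + 0.0910)/(1 + 0.0520) − 1 = 3.7072%
Differential = 11.2250% − 3.7072% = 7.5178% → 7.52%.

7.52%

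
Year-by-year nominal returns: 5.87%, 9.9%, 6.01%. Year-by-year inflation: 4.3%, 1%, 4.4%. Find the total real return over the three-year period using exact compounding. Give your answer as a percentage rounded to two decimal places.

Nominal growth factor = 1.0587 × 1.0990 × 1.0601 = 1.233438
Price-level growth factor = 1.0430 × 1.0100 × 1.0440 = 1.099781
Real growth factor = 1.233438 / 1.099781 = 1.121531
Total real return = 1.121531 − 1 → 12.15%.

12.15%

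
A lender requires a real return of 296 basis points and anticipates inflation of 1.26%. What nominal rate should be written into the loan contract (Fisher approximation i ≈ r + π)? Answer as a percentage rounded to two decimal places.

i ≈ r + π = 2.96% + 1.26% = 4.22%.

4.22%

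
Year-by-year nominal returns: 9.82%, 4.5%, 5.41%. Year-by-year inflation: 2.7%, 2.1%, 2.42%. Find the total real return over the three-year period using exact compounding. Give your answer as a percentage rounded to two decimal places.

12.64%

Compound the nominal returns: 1.0982 × 1.0450 × 1.0541 = 1.209705.
Compound inflation: 1.0270 × 1.0210 × 1.0242 = 1.073942.
Deflate: 1.209705 / 1.073942 = 1.126415.
Total real return = 1.126415 − 1 → 12.64%.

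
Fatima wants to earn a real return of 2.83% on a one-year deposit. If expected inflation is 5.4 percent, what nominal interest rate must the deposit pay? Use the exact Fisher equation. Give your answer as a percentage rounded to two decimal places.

(1 + i) = (1 + r)(1 + π) = 1.02830 × 1.05400 = 1.0838282
i = 1.0838282 − 1, so the required nominal rate is 8.38%.

8.38%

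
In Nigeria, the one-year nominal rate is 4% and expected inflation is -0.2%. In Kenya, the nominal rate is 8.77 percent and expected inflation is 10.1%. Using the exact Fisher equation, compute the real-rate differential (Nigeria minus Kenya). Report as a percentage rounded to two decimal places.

5.42%

Nigeria: (1 + 0.0400)/(1 − 0.0020) − 1 = 4.2084%
Kenya: (1 + 0.0877)/(1 + 0.1010) − 1 = -1.2080%
Differential = 4.2084% − (-1.2080%) = 5.4164% → 5.42%.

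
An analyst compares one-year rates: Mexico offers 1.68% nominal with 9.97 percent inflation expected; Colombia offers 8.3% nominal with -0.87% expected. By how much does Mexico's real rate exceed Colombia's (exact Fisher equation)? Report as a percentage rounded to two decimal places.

Mexico: (1 + 0.0168)/(1 + 0.0997) − 1 = -7.5384%
Colombia: (1 + 0.0830)/(1 − 0.0087) − 1 = 9.2505%
Differential = -7.5384% − 9.2505% = -16.7889% → -16.79%.

-16.79%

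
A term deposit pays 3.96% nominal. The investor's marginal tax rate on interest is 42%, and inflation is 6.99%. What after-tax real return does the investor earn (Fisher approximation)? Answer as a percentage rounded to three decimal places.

After-tax nominal return = 3.96% × (1 − 0.42) = 2.2968%.
r ≈ 2.2968% − 6.99% → -4.693%.

-4.693%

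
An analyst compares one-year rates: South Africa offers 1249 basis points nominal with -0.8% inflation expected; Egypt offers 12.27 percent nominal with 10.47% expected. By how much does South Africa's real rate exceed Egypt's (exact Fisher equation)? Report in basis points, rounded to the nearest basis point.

1177 basis points

South Africa: (1 + 0.1249)/(1 − 0.0080) − 1 = 13.3972%
Egypt: (1 + 0.1227)/(1 + 0.1047) − 1 = 1.6294%
Differential = 13.3972% − 1.6294% = 11.7678% → 1177 basis points.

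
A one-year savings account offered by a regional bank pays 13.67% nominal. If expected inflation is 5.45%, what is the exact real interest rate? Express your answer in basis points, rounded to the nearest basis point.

By the Fisher relation, 1 + r = (1 + i)/(1 + π).
1 + r = 1.13670 / 1.05450 = 1.077952
r = 1.077952 − 1 = 7.7952%, i.e. 780 basis points.

780 basis points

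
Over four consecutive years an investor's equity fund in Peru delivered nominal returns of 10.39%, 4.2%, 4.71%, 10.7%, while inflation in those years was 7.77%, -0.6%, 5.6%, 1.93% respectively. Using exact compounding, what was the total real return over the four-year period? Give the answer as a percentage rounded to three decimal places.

15.633%

Compound the nominal returns: 1.1039 × 1.0420 × 1.0471 × 1.1070 = 1.333316.
Compound inflation: 1.0777 × 0.9940 × 1.0560 × 1.0193 = 1.153055.
Deflate: 1.333316 / 1.153055 = 1.156333.
Total real return = 1.156333 − 1 → 15.633%.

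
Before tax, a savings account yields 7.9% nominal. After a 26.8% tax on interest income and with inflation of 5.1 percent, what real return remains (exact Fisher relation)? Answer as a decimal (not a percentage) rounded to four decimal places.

0.0065

After-tax nominal return = 7.9% × (1 − 0.268) = 5.7828%.
1 + r = 1.057828 / 1.05100 = 1.006497
After-tax real rate = 1.006497 − 1 → 0.0065.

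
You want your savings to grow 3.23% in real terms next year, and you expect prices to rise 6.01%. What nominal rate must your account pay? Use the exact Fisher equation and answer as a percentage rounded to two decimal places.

(1 + i) = (1 + r)(1 + π) = 1.03230 × 1.06010 = 1.09434123
i = 1.09434123 − 1, so the required nominal rate is 9.43%.

9.43%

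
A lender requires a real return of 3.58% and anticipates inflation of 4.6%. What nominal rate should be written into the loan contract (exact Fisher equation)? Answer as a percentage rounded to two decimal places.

8.34%

(1 + i) = (1 + r)(1 + π) = 1.03580 × 1.04600 = 1.0834468
i = 1.0834468 − 1, so the required nominal rate is 8.34%.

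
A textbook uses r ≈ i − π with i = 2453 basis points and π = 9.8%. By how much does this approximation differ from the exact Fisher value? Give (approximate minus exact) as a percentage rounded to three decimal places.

Approximate: r ≈ 24.530% − 9.800% = 14.7300%
Exact: (1 + 0.2453)/(1 + 0.0980) − 1 = 13.4153%
Error = 14.7300% − 13.4153% = 1.3147% → 1.315%.

1.315%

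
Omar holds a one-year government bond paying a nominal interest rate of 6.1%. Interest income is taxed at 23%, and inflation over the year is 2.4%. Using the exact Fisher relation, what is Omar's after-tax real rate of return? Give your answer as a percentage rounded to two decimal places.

After-tax nominal return = 6.1% × (1 − 0.23) = 4.6970%.
1 + r = 1.04697 / 1.02400 = 1.022432
After-tax real rate = 1.022432 − 1 → 2.24%.

2.24%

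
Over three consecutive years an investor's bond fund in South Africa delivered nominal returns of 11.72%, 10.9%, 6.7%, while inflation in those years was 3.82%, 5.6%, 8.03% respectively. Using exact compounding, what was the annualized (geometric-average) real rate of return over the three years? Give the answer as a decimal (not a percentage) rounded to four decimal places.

Compound the nominal returns: 1.1172 × 1.1090 × 1.0670 = 1.32198611.
Compound inflation: 1.0382 × 1.0560 × 1.0803 = 1.18437524.
Deflate: 1.32198611 / 1.18437524 = 1.11618858.
Annualized real rate = 1.11618858^(1/3) − 1 = 3.7319% → 0.0373.

0.0373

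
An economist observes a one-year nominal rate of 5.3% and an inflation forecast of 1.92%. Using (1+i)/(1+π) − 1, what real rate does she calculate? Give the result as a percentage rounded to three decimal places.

3.316%

1 + r = 1.05300 / 1.01920 = 1.033163
r = 1.033163 − 1 = 3.3163%, i.e. 3.316%.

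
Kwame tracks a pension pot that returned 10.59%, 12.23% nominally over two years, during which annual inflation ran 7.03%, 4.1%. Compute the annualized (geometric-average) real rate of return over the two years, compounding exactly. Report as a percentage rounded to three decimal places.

Compound the nominal returns: 1.1059 × 1.1223 = 1.24115157.
Compound inflation: 1.0703 × 1.0410 = 1.11418230.
Deflate: 1.24115157 / 1.11418230 = 1.11395736.
Annualized real rate = 1.11395736^(1/2) − 1 = 5.5442% → 5.544%.

5.544%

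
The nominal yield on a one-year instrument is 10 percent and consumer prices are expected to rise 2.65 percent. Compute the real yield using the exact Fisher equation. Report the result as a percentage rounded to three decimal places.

7.160%

By the Fisher identity, 1 + r = (1 + i)/(1 + π).
1 + r = 1.10000 / 1.02650 = 1.071603
r = 1.071603 − 1 = 7.1603%, i.e. 7.160%.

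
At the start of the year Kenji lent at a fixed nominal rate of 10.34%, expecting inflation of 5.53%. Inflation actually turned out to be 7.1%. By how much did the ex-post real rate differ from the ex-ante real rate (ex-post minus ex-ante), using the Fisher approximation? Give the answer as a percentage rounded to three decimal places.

-1.570%

Ex-ante: 10.34% − 5.53% = 4.810%
Ex-post: 10.34% − 7.1% = 3.240%
Difference (ex-post − ex-ante) = -1.5700% → -1.570%.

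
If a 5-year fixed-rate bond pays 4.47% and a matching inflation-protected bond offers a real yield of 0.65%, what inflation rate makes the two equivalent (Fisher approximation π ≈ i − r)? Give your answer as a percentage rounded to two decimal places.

π ≈ i − r = 4.47% − 0.65% → 3.82%.

3.82%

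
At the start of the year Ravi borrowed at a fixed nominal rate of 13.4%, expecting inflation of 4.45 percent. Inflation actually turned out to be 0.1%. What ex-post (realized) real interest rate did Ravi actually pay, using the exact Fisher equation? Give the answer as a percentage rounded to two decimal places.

13.29%

Ex-post: (1 + 0.1340)/(1 + 0.0010) − 1 = 13.2867%
So the realized real rate is 13.29%.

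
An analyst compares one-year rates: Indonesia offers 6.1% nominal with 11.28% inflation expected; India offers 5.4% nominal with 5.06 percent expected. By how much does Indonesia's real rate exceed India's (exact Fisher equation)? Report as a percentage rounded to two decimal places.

-4.98%

Indonesia: (1 + 0.0610)/(1 + 0.1128) − 1 = -4.6549%
India: (1 + 0.0540)/(1 + 0.0506) − 1 = 0.3236%
Differential = -4.6549% − 0.3236% = -4.9785% → -4.98%.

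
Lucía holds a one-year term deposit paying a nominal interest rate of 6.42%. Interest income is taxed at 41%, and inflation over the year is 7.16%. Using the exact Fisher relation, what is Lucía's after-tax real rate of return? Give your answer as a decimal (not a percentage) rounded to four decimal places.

-0.0315

After-tax nominal return = 6.42% × (1 − 0.41) = 3.7878%.
1 + r = 1.037878 / 1.07160 = 0.968531
After-tax real rate = 0.968531 − 1 → -0.0315.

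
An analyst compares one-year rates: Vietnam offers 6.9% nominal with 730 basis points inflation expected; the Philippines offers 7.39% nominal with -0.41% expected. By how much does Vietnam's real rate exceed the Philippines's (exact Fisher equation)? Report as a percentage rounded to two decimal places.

Vietnam: (1 + 0.0690)/(1 + 0.0730) − 1 = -0.3728%
The Philippines: (1 + 0.0739)/(1 − 0.0041) − 1 = 7.8321%
Differential = -0.3728% − 7.8321% = -8.2049% → -8.20%.

-8.20%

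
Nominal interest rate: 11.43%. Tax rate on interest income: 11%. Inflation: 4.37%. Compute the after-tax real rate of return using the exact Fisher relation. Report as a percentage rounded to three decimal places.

5.560%

After-tax nominal return = 11.43% × (1 − 0.11) = 10.1727%.
1 + r = 1.101727 / 1.04370 = 1.055597
After-tax real rate = 1.055597 − 1 → 5.560%.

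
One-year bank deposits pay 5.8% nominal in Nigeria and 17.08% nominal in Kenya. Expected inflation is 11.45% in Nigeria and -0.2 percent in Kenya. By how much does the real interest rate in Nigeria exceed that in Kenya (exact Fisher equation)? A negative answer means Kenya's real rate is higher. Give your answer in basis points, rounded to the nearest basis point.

-2238 basis points

Nigeria: (1 + 0.0580)/(1 + 0.1145) − 1 = -5.0695%
Kenya: (1 + 0.1708)/(1 − 0.0020) − 1 = 17.3146%
Differential = -5.0695% − 17.3146% = -22.3842% → -2238 basis points.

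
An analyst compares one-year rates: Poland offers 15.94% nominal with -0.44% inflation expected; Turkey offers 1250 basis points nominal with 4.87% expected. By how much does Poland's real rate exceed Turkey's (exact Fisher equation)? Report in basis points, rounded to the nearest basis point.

918 basis points

Poland: (1 + 0.1594)/(1 − 0.0044) − 1 = 16.4524%
Turkey: (1 + 0.1250)/(1 + 0.0487) − 1 = 7.2757%
Differential = 16.4524% − 7.2757% = 9.1767% → 918 basis points.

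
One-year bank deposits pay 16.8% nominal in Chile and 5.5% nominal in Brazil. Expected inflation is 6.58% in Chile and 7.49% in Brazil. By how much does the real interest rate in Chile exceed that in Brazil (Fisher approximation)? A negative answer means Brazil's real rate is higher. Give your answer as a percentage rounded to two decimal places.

Chile: 16.8% − 6.58% = 10.220%
Brazil: 5.5% − 7.49% = -1.990%
Differential = 12.210% → 12.21%.

12.21%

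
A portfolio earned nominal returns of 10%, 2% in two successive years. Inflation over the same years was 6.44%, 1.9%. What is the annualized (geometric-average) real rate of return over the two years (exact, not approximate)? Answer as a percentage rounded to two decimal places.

1.71%

Nominal growth factor = 1.1000 × 1.0200 = 1.12200000
Price-level growth factor = 1.0644 × 1.0190 = 1.08462360
Real growth factor = 1.12200000 / 1.08462360 = 1.03446025
Annualized real rate = 1.03446025^(1/2) − 1 = 1.7084% → 1.71%.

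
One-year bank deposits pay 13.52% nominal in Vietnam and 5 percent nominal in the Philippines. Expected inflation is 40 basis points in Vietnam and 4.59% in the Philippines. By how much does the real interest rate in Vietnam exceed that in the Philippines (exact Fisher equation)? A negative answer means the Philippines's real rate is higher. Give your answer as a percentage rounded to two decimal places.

Vietnam: (1 + 0.1352)/(1 + 0.0040) − 1 = 13.0677%
The Philippines: (1 + 0.0500)/(1 + 0.0459) − 1 = 0.3920%
Differential = 13.0677% − 0.3920% = 12.6757% → 12.68%.

12.68%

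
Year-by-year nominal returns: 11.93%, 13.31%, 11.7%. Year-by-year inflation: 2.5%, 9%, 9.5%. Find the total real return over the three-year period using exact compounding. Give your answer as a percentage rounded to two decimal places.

Compound the nominal returns: 1.1193 × 1.1331 × 1.1170 = 1.416667.
Compound inflation: 1.0250 × 1.0900 × 1.0950 = 1.223389.
Deflate: 1.416667 / 1.223389 = 1.157986.
Total real return = 1.157986 − 1 → 15.80%.

15.80%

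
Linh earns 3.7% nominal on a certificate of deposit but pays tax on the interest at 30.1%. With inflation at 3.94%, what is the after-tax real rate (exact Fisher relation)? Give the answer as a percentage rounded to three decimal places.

-1.302%

After-tax nominal return = 3.7% × (1 − 0.301) = 2.5863%.
1 + r = 1.025863 / 1.03940 = 0.986976
After-tax real rate = 0.986976 − 1 → -1.302%.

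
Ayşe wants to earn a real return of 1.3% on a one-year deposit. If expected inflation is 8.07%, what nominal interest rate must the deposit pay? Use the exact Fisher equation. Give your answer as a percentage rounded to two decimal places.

9.47%

(1 + i) = (1 + r)(1 + π) = 1.01300 × 1.08070 = 1.0947491
i = 1.0947491 − 1, so the required nominal rate is 9.47%.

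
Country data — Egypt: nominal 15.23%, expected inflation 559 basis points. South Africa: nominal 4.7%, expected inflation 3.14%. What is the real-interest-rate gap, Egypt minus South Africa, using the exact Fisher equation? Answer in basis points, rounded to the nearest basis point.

762 basis points

Egypt: (1 + 0.1523)/(1 + 0.0559) − 1 = 9.1297%
South Africa: (1 + 0.0470)/(1 + 0.0314) − 1 = 1.5125%
Differential = 9.1297% − 1.5125% = 7.6171% → 762 basis points.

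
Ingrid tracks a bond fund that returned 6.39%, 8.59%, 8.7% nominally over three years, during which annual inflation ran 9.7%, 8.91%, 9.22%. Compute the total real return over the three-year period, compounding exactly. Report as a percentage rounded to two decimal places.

Nominal growth factor = 1.0639 × 1.0859 × 1.0870 = 1.255799
Price-level growth factor = 1.0970 × 1.0891 × 1.0922 = 1.304898
Real growth factor = 1.255799 / 1.304898 = 0.962373
Total real return = 0.962373 − 1 → -3.76%.

-3.76%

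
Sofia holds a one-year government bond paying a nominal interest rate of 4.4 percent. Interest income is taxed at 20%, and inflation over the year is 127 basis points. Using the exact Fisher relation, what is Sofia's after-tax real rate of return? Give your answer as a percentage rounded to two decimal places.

2.22%

After-tax nominal return = 4.4% × (1 − 0.2) = 3.5200%.
1 + r = 1.03520 / 1.01270 = 1.022218
After-tax real rate = 1.022218 − 1 → 2.22%.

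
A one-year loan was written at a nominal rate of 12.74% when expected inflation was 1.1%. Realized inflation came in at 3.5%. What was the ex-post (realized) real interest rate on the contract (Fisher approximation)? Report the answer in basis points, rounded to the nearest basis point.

924 basis points

Ex-post: 12.74% − 3.5% = 9.240%
So the realized real rate is 924 basis points.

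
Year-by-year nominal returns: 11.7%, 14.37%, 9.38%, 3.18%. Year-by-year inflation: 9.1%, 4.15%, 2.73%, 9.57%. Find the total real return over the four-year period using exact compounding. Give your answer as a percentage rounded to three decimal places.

Compound the nominal returns: 1.1170 × 1.1437 × 1.0938 × 1.0318 = 1.441779.
Compound inflation: 1.0910 × 1.0415 × 1.0273 × 1.0957 = 1.279007.
Deflate: 1.441779 / 1.279007 = 1.127264.
Total real return = 1.127264 − 1 → 12.726%.

12.726%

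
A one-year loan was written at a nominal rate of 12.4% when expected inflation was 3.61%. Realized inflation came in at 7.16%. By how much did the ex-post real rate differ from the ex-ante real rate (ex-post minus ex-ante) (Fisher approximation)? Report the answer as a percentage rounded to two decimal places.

-3.55%

Ex-ante: 12.4% − 3.61% = 8.790%
Ex-post: 12.4% − 7.16% = 5.240%
Difference (ex-post − ex-ante) = -3.5500% → -3.55%.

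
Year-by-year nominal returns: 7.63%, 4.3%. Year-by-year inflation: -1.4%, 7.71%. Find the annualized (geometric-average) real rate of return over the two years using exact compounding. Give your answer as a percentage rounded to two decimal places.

2.81%

Nominal growth factor = 1.0763 × 1.0430 = 1.12258090
Price-level growth factor = 0.9860 × 1.0771 = 1.06202060
Real growth factor = 1.12258090 / 1.06202060 = 1.05702366
Annualized real rate = 1.05702366^(1/2) − 1 = 2.8117% → 2.81%.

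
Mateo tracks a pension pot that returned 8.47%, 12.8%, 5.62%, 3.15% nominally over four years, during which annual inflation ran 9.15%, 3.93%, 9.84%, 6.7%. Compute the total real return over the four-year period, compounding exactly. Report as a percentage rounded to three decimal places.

0.264%

Compound the nominal returns: 1.0847 × 1.1280 × 1.0562 × 1.0315 = 1.333012.
Compound inflation: 1.0915 × 1.0393 × 1.0984 × 1.0670 = 1.329504.
Deflate: 1.333012 / 1.329504 = 1.002639.
Total real return = 1.002639 − 1 → 0.264%.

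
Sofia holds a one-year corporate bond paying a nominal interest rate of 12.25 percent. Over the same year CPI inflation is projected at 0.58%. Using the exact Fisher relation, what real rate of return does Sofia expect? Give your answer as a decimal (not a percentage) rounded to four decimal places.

By the Fisher relation, 1 + r = (1 + i)/(1 + π).
1 + r = 1.12250 / 1.00580 = 1.116027
r = 1.116027 − 1 = 11.6027%, i.e. 0.1160.

0.1160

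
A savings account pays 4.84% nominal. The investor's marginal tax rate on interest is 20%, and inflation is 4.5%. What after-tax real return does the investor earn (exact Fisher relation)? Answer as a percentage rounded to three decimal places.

After-tax nominal return = 4.84% × (1 − 0.2) = 3.8720%.
1 + r = 1.03872 / 1.04500 = 0.993990
After-tax real rate = 0.993990 − 1 → -0.601%.

-0.601%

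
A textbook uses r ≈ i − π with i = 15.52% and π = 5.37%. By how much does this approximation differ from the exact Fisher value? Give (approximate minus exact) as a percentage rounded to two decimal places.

Approximate: r ≈ 15.520% − 5.370% = 10.1500%
Exact: (1 + 0.1552)/(1 + 0.0537) − 1 = 9.6327%
Error = 10.1500% − 9.6327% = 0.5173% → 0.52%.

0.52%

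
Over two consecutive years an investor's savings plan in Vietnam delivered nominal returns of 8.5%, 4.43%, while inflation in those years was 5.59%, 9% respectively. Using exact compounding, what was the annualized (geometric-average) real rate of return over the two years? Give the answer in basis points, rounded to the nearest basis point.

Compound the nominal returns: 1.0850 × 1.0443 = 1.13306550.
Compound inflation: 1.0559 × 1.0900 = 1.15093100.
Deflate: 1.13306550 / 1.15093100 = 0.98447735.
Annualized real rate = 0.98447735^(1/2) − 1 = -0.7792% → -78 basis points.

-78 basis points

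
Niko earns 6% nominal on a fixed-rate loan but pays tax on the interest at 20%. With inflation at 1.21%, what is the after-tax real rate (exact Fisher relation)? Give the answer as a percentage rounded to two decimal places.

After-tax nominal return = 6% × (1 − 0.2) = 4.8000%.
1 + r = 1.04800 / 1.01210 = 1.035471
After-tax real rate = 1.035471 − 1 → 3.55%.

3.55%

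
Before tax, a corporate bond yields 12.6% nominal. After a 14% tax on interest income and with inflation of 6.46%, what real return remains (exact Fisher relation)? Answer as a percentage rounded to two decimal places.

4.11%

After-tax nominal return = 12.6% × (1 − 0.14) = 10.8360%.
1 + r = 1.10836 / 1.06460 = 1.041105
After-tax real rate = 1.041105 − 1 → 4.11%.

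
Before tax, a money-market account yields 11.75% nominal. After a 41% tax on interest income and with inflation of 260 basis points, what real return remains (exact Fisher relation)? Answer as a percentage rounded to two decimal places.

After-tax nominal return = 11.75% × (1 − 0.41) = 6.9325%.
1 + r = 1.069325 / 1.02600 = 1.042227
After-tax real rate = 1.042227 − 1 → 4.22%.

4.22%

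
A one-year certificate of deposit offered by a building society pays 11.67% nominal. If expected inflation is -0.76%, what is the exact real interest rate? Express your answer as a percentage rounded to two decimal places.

By the Fisher equation, 1 + r = (1 + i)/(1 + π).
1 + r = 1.11670 / 0.99240 = 1.125252
r = 1.125252 − 1 = 12.5252%, i.e. 12.53%.

12.53%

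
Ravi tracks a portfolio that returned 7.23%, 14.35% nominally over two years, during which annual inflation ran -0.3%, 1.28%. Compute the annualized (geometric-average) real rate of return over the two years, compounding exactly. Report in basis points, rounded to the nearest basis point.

Nominal growth factor = 1.0723 × 1.1435 = 1.22617505
Price-level growth factor = 0.9970 × 1.0128 = 1.00976160
Real growth factor = 1.22617505 / 1.00976160 = 1.21432133
Annualized real rate = 1.21432133^(1/2) − 1 = 10.1962% → 1020 basis points.

1020 basis points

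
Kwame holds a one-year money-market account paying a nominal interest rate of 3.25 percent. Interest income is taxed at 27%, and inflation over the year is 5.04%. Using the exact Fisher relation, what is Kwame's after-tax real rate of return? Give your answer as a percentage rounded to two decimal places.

After-tax nominal return = 3.25% × (1 − 0.27) = 2.3725%.
1 + r = 1.023725 / 1.05040 = 0.974605
After-tax real rate = 0.974605 − 1 → -2.54%.

-2.54%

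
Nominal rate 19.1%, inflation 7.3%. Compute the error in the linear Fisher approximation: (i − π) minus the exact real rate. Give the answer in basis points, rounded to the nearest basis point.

Approximate: r ≈ 19.100% − 7.300% = 11.8000%
Exact: (1 + 0.1910)/(1 + 0.0730) − 1 = 10.9972%
Error = 11.8000% − 10.9972% = 0.8028% → 80 basis points.

80 basis points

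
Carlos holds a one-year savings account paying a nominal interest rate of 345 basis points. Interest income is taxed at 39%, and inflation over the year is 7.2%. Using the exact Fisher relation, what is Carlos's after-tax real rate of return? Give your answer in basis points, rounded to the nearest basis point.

-475 basis points

After-tax nominal return = 3.45% × (1 − 0.39) = 2.1045%.
1 + r = 1.021045 / 1.07200 = 0.952467
After-tax real rate = 0.952467 − 1 → -475 basis points.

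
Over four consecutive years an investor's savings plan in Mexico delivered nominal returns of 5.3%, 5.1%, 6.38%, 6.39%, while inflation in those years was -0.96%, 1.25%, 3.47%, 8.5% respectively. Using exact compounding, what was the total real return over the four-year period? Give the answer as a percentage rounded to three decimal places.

Compound the nominal returns: 1.0530 × 1.0510 × 1.0638 × 1.0639 = 1.252541.
Compound inflation: 0.9904 × 1.0125 × 1.0347 × 1.0850 = 1.125770.
Deflate: 1.252541 / 1.125770 = 1.112608.
Total real return = 1.112608 − 1 → 11.261%.

11.261%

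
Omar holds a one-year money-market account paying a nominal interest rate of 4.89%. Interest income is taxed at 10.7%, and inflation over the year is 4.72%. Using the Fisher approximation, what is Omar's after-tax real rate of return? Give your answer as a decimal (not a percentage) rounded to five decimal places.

After-tax nominal return = 4.89% × (1 − 0.107) = 4.36677%.
r ≈ 4.36677% − 4.72% → -0.00353.

-0.00353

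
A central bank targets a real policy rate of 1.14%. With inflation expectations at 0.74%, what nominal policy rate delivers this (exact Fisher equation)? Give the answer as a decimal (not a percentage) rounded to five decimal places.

0.01888

(1 + i) = (1 + r)(1 + π) = 1.01140 × 1.00740 = 1.01888436
i = 1.01888436 − 1, so the required nominal rate is 0.01888.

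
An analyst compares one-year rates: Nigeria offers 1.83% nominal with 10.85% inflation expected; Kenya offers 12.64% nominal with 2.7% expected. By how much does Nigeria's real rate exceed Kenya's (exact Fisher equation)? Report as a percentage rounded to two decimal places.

Nigeria: (1 + 0.0183)/(1 + 0.1085) − 1 = -8.1371%
Kenya: (1 + 0.1264)/(1 + 0.0270) − 1 = 9.6787%
Differential = -8.1371% − 9.6787% = -17.8158% → -17.82%.

-17.82%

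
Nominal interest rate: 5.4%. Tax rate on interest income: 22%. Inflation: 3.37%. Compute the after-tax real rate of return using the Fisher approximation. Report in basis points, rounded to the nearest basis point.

After-tax nominal return = 5.4% × (1 − 0.22) = 4.2120%.
r ≈ 4.2120% − 3.37% → 84 basis points.

84 basis points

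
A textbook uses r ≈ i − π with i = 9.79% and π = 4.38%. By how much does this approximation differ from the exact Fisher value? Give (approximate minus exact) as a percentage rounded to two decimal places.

0.23%

Approximate: r ≈ 9.790% − 4.380% = 5.4100%
Exact: (1 + 0.0979)/(1 + 0.0438) − 1 = 5.1830%
Error = 5.4100% − 5.1830% = 0.2270% → 0.23%.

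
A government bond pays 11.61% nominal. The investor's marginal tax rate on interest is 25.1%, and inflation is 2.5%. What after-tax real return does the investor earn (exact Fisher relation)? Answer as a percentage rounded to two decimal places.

6.04%

After-tax nominal return = 11.61% × (1 − 0.251) = 8.69589%.
1 + r = 1.0869589 / 1.02500 = 1.060448
After-tax real rate = 1.060448 − 1 → 6.04%.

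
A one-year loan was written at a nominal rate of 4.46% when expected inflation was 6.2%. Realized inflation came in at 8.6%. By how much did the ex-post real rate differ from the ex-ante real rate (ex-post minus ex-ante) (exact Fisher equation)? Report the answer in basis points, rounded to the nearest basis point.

Ex-ante: (1 + 0.0446)/(1 + 0.0620) − 1 = -1.6384%
Ex-post: (1 + 0.0446)/(1 + 0.0860) − 1 = -3.8122%
Difference (ex-post − ex-ante) = -2.1737% → -217 basis points.

-217 basis points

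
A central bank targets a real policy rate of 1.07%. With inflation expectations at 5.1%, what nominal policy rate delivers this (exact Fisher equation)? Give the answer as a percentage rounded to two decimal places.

(1 + i) = (1 + r)(1 + π) = 1.01070 × 1.05100 = 1.0622457
i = 1.0622457 − 1, so the required nominal rate is 6.22%.

6.22%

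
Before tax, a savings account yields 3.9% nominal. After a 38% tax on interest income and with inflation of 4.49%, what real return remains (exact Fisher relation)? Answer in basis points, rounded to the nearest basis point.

-198 basis points

After-tax nominal return = 3.9% × (1 − 0.38) = 2.4180%.
1 + r = 1.02418 / 1.04490 = 0.980170
After-tax real rate = 0.980170 − 1 → -198 basis points.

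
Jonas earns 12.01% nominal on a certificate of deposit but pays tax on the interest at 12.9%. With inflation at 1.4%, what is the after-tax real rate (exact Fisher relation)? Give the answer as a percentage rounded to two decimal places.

8.94%

After-tax nominal return = 12.01% × (1 − 0.129) = 10.46071%.
1 + r = 1.1046071 / 1.01400 = 1.089356
After-tax real rate = 1.089356 − 1 → 8.94%.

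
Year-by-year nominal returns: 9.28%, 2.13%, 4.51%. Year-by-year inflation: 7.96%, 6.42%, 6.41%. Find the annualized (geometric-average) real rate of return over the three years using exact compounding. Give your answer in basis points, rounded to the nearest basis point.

-155 basis points

Nominal growth factor = 1.0928 × 1.0213 × 1.0451 = 1.16641170
Price-level growth factor = 1.0796 × 1.0642 × 1.0641 = 1.22255547
Real growth factor = 1.16641170 / 1.22255547 = 0.95407671
Annualized real rate = 0.95407671^(1/3) − 1 = -1.5548% → -155 basis points.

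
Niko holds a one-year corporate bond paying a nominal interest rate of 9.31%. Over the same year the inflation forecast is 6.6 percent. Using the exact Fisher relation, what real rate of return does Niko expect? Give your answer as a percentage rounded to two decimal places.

By the Fisher relation, 1 + r = (1 + i)/(1 + π).
1 + r = 1.09310 / 1.06600 = 1.025422
r = 1.025422 − 1 = 2.5422%, i.e. 2.54%.

2.54%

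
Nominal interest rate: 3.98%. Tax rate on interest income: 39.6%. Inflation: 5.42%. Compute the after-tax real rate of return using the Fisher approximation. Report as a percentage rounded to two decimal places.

After-tax nominal return = 3.98% × (1 − 0.396) = 2.40392%.
r ≈ 2.40392% − 5.42% → -3.02%.

-3.02%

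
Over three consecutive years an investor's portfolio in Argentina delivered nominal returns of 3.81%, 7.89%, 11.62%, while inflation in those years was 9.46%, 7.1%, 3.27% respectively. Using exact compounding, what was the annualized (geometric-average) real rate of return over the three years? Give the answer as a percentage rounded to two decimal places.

1.08%

Nominal growth factor = 1.0381 × 1.0789 × 1.1162 = 1.25015080
Price-level growth factor = 1.0946 × 1.0710 × 1.0327 = 1.21065135
Real growth factor = 1.25015080 / 1.21065135 = 1.03262661
Annualized real rate = 1.03262661^(1/3) − 1 = 1.0759% → 1.08%.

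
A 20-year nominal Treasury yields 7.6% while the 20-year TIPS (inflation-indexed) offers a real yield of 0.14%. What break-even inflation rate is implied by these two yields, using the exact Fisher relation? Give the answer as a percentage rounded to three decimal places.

(1 + π) = (1 + i)/(1 + r) = 1.07600 / 1.00140 = 1.074496
Break-even inflation = 1.074496 − 1 → 7.450%.

7.450%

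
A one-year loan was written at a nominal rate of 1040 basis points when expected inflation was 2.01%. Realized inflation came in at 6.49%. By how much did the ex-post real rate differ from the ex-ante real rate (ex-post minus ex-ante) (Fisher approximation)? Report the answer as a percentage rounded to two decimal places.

-4.48%

Ex-ante: 10.4% − 2.01% = 8.390%
Ex-post: 10.4% − 6.49% = 3.910%
Difference (ex-post − ex-ante) = -4.4800% → -4.48%.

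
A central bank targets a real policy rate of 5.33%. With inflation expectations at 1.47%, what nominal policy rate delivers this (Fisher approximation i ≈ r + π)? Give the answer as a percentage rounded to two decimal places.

i ≈ r + π = 5.33% + 1.47% = 6.80%.

6.80%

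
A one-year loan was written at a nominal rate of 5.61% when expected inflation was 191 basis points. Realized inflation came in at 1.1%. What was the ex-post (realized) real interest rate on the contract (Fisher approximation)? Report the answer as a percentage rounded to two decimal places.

Ex-post: 5.61% − 1.1% = 4.510%
So the realized real rate is 4.51%.

4.51%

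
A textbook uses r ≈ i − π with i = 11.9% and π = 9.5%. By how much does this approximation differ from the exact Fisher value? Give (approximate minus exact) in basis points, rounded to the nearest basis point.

21 basis points

Approximate: r ≈ 11.900% − 9.500% = 2.4000%
Exact: (1 + 0.1190)/(1 + 0.0950) − 1 = 2.1918%
Error = 2.4000% − 2.1918% = 0.2082% → 21 basis points.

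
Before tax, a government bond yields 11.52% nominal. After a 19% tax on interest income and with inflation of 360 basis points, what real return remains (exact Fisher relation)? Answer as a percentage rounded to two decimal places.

5.53%

After-tax nominal return = 11.52% × (1 − 0.19) = 9.3312%.
1 + r = 1.093312 / 1.03600 = 1.055320
After-tax real rate = 1.055320 − 1 → 5.53%.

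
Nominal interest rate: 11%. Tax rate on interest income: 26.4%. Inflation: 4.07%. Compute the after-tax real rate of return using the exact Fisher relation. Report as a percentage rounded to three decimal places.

3.869%

After-tax nominal return = 11% × (1 − 0.264) = 8.0960%.
1 + r = 1.08096 / 1.04070 = 1.038686
After-tax real rate = 1.038686 − 1 → 3.869%.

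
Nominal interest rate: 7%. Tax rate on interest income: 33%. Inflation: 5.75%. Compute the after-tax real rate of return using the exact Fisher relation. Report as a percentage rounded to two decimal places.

-1.00%

After-tax nominal return = 7% × (1 − 0.33) = 4.6900%.
1 + r = 1.04690 / 1.05750 = 0.989976
After-tax real rate = 0.989976 − 1 → -1.00%.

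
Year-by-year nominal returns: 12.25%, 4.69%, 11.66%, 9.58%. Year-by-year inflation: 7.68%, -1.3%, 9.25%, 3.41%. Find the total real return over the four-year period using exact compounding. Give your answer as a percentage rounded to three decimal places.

Compound the nominal returns: 1.1225 × 1.0469 × 1.1166 × 1.0958 = 1.437873.
Compound inflation: 1.0768 × 0.9870 × 1.0925 × 1.0341 = 1.200705.
Deflate: 1.437873 / 1.200705 = 1.197524.
Total real return = 1.197524 − 1 → 19.752%.

19.752%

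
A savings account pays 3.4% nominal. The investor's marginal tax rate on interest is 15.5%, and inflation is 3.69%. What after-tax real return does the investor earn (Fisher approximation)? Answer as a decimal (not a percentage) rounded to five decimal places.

-0.00817

After-tax nominal return = 3.4% × (1 − 0.155) = 2.8730%.
r ≈ 2.8730% − 3.69% → -0.00817.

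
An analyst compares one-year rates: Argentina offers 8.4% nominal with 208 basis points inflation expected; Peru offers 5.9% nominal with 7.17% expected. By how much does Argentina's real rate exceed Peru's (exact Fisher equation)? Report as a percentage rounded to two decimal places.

7.38%

Argentina: (1 + 0.0840)/(1 + 0.0208) − 1 = 6.1912%
Peru: (1 + 0.0590)/(1 + 0.0717) − 1 = -1.1850%
Differential = 6.1912% − (-1.1850%) = 7.3763% → 7.38%.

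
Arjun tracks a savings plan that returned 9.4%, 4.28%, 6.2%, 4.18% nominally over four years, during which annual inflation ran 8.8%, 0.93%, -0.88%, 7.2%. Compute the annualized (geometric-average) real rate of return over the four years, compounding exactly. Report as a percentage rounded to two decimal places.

1.98%

Compound the nominal returns: 1.0940 × 1.0428 × 1.0620 × 1.0418 = 1.26219721.
Compound inflation: 1.0880 × 1.0093 × 0.9912 × 1.0720 = 1.16682372.
Deflate: 1.26219721 / 1.16682372 = 1.08173770.
Annualized real rate = 1.08173770^(1/4) − 1 = 1.9836% → 1.98%.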